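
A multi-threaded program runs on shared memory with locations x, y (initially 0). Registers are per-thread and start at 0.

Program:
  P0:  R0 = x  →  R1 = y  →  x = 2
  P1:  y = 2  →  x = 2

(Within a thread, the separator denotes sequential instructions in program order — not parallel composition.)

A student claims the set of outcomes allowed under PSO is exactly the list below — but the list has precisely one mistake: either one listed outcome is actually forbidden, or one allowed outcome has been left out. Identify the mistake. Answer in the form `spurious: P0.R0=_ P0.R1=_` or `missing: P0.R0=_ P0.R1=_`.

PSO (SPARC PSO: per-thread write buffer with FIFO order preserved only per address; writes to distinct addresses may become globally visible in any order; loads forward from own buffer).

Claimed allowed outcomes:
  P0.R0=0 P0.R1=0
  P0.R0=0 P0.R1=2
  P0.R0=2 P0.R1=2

missing: P0.R0=2 P0.R1=0

outcome vector order: (P0.R0,P0.R1)
PSO: 4 outcomes — {00 02 20 22}
PSO∖claimed = {20}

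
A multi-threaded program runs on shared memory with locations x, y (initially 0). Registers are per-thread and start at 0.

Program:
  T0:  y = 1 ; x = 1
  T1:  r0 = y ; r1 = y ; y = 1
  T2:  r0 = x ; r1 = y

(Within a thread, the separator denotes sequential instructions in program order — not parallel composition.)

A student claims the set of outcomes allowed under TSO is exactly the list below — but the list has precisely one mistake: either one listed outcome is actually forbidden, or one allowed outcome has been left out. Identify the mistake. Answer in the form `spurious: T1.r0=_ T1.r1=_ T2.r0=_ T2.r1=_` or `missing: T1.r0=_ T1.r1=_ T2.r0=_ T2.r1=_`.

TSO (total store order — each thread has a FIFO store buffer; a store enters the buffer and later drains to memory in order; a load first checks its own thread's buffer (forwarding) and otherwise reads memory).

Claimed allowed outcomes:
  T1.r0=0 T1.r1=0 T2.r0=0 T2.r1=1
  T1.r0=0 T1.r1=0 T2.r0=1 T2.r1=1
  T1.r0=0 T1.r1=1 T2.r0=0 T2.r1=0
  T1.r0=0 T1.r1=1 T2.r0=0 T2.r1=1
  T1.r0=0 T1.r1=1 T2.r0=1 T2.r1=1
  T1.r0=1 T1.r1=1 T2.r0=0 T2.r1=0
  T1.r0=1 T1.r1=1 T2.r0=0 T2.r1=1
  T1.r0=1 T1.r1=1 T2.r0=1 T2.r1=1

missing: T1.r0=0 T1.r1=0 T2.r0=0 T2.r1=0

outcome vector order: (T1.r0,T1.r1,T2.r0,T2.r1)
TSO: 9 outcomes — {<0 0 0 0> <0 0 0 1> <0 0 1 1> <0 1 0 0> <0 1 0 1> <0 1 1 1> <1 1 0 0> <1 1 0 1> <1 1 1 1>}
TSO∖claimed = {<0 0 0 0>}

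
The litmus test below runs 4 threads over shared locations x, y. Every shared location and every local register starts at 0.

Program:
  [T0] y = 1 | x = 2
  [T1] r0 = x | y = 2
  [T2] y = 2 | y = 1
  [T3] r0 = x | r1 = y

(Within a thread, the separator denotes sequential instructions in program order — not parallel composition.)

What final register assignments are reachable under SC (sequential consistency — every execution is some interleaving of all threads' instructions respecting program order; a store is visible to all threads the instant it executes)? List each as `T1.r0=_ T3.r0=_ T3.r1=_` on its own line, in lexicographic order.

T1.r0=0 T3.r0=0 T3.r1=0
T1.r0=0 T3.r0=0 T3.r1=1
T1.r0=0 T3.r0=0 T3.r1=2
T1.r0=0 T3.r0=2 T3.r1=1
T1.r0=0 T3.r0=2 T3.r1=2
T1.r0=2 T3.r0=0 T3.r1=0
T1.r0=2 T3.r0=0 T3.r1=1
T1.r0=2 T3.r0=0 T3.r1=2
T1.r0=2 T3.r0=2 T3.r1=1
T1.r0=2 T3.r0=2 T3.r1=2

outcome vector order: (T1.r0,T3.r0,T3.r1)
|SC outcomes| = 10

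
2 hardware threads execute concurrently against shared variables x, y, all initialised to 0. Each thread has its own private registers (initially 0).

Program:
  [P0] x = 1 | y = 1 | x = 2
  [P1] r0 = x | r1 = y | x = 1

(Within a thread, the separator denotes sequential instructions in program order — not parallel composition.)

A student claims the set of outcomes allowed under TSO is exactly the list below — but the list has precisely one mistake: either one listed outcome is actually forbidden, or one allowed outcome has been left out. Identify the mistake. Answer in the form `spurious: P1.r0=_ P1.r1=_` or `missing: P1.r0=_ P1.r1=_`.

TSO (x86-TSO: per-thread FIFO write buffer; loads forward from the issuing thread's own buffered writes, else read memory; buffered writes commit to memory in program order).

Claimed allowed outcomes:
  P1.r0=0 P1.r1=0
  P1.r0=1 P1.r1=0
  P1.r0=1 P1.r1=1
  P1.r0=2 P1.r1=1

outcome vector order: (P1.r0,P1.r1)
TSO (5): 0/0, 0/1, 1/0, 1/1, 2/1
TSO∖claimed = {0/1}

missing: P1.r0=0 P1.r1=1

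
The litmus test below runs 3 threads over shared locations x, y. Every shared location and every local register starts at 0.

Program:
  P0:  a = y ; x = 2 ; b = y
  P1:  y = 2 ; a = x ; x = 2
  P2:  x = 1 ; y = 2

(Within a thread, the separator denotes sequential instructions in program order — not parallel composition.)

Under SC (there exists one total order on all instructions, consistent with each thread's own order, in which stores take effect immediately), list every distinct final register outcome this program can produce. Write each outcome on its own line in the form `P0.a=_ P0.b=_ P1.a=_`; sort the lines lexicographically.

outcome vector order: (P0.a,P0.b,P1.a)
|SC outcomes| = 8

P0.a=0 P0.b=0 P1.a=1
P0.a=0 P0.b=0 P1.a=2
P0.a=0 P0.b=2 P1.a=0
P0.a=0 P0.b=2 P1.a=1
P0.a=0 P0.b=2 P1.a=2
P0.a=2 P0.b=2 P1.a=0
P0.a=2 P0.b=2 P1.a=1
P0.a=2 P0.b=2 P1.a=2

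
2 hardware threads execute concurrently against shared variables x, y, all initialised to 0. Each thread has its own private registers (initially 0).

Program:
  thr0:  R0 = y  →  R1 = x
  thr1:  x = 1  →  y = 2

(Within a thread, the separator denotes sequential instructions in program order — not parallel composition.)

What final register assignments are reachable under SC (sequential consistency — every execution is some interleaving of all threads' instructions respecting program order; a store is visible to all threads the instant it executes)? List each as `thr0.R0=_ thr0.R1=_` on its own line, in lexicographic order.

thr0.R0=0 thr0.R1=0
thr0.R0=0 thr0.R1=1
thr0.R0=2 thr0.R1=1

outcome vector order: (thr0.R0,thr0.R1)
|SC outcomes| = 3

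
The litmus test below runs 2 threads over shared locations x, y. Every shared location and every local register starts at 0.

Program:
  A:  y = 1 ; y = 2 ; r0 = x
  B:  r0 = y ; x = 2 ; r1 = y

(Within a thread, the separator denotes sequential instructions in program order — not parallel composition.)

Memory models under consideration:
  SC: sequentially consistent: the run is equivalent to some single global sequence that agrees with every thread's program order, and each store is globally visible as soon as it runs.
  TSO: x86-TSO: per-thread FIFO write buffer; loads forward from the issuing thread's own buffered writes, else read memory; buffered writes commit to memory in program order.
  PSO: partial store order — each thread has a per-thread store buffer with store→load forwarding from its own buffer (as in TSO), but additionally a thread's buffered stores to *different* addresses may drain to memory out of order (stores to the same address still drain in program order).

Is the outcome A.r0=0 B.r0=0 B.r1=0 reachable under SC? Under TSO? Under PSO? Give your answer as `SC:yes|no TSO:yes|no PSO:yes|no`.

outcome vector order: (A.r0,B.r0,B.r1)
SC (9): 002 012 022 200 201 202 211 212 222
TSO (12): 000 001 002 011 012 022 200 201 202 211 212 222
PSO (12): 000 001 002 011 012 022 200 201 202 211 212 222
target 000 ∈ {TSO,PSO}

SC:no TSO:yes PSO:yes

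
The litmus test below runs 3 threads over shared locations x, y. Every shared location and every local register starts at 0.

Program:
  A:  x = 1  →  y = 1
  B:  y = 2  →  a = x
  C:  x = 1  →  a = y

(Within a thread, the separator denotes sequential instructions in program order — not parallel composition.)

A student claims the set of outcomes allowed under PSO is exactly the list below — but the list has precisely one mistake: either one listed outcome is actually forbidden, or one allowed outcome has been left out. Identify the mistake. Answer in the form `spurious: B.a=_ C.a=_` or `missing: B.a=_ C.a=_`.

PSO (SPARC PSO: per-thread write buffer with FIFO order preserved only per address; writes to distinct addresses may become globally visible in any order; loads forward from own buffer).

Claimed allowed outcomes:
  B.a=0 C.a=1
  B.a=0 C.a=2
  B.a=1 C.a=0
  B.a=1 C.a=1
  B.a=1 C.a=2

missing: B.a=0 C.a=0

outcome vector order: (B.a,C.a)
PSO: 6 outcomes — {00; 01; 02; 10; 11; 12}
PSO∖claimed = {00}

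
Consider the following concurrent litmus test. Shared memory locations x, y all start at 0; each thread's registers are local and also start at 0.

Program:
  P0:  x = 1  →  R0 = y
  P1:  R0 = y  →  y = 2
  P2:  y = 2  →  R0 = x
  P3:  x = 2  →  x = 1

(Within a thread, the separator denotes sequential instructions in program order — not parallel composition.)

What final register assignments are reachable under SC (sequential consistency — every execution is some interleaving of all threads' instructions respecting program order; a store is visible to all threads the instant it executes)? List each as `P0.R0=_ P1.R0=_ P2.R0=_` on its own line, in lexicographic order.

P0.R0=0 P1.R0=0 P2.R0=1
P0.R0=0 P1.R0=0 P2.R0=2
P0.R0=0 P1.R0=2 P2.R0=1
P0.R0=0 P1.R0=2 P2.R0=2
P0.R0=2 P1.R0=0 P2.R0=0
P0.R0=2 P1.R0=0 P2.R0=1
P0.R0=2 P1.R0=0 P2.R0=2
P0.R0=2 P1.R0=2 P2.R0=0
P0.R0=2 P1.R0=2 P2.R0=1
P0.R0=2 P1.R0=2 P2.R0=2

outcome vector order: (P0.R0,P1.R0,P2.R0)
|SC outcomes| = 10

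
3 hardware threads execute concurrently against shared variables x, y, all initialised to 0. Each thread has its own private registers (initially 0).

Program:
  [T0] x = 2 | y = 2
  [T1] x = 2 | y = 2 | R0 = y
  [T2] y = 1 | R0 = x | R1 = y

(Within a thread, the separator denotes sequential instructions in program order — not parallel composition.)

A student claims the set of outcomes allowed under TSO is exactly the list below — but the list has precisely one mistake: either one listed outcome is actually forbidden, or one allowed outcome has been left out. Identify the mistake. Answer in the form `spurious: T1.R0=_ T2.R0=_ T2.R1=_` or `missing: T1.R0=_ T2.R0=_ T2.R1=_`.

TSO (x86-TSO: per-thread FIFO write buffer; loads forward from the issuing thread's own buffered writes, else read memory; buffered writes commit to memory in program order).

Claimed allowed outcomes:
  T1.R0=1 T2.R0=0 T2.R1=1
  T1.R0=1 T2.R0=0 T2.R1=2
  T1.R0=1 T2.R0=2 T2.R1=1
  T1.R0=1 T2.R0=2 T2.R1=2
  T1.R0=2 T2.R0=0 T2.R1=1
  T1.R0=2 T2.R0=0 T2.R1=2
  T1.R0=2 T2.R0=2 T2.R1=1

missing: T1.R0=2 T2.R0=2 T2.R1=2

outcome vector order: (T1.R0,T2.R0,T2.R1)
TSO: 8 outcomes — {1/0/1 1/0/2 1/2/1 1/2/2 2/0/1 2/0/2 2/2/1 2/2/2}
TSO∖claimed = {2/2/2}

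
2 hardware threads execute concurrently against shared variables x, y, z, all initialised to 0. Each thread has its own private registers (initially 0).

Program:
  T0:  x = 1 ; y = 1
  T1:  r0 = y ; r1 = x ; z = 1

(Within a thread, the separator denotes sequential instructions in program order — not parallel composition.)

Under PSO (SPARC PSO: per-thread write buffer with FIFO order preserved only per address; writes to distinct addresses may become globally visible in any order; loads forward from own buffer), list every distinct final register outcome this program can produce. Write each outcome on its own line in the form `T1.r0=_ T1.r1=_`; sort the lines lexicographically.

T1.r0=0 T1.r1=0
T1.r0=0 T1.r1=1
T1.r0=1 T1.r1=0
T1.r0=1 T1.r1=1

outcome vector order: (T1.r0,T1.r1)
|PSO outcomes| = 4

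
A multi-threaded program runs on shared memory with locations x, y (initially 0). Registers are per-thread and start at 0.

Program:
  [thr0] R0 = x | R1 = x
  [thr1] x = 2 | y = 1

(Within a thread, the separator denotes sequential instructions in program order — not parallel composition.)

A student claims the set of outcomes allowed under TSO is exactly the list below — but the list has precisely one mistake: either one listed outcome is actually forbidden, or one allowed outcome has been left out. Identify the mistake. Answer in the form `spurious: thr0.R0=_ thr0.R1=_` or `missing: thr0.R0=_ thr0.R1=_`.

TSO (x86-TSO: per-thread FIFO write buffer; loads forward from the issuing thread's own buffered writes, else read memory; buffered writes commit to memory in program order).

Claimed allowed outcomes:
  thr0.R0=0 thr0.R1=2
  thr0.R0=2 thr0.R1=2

outcome vector order: (thr0.R0,thr0.R1)
under TSO → (0,0); (0,2); (2,2)
TSO∖claimed = {(0,0)}

missing: thr0.R0=0 thr0.R1=0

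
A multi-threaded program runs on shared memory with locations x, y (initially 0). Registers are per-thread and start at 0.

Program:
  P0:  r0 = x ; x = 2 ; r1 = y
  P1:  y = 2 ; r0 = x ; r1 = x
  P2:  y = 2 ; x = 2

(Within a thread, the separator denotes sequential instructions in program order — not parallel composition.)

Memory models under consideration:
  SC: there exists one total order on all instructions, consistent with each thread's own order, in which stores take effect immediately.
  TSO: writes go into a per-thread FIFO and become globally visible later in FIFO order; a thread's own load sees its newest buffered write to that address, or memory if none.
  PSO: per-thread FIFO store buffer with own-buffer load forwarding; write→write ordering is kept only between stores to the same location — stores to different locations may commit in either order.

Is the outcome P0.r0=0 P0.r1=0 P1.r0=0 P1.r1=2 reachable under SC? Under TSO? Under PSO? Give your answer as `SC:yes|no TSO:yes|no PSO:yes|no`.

outcome vector order: (P0.r0,P0.r1,P1.r0,P1.r1)
SC: 7 outcomes — {(0,0,2,2), (0,2,0,0), (0,2,0,2), (0,2,2,2), (2,2,0,0), (2,2,0,2), (2,2,2,2)}
TSO: 9 outcomes — {(0,0,0,0), (0,0,0,2), (0,0,2,2), (0,2,0,0), (0,2,0,2), (0,2,2,2), (2,2,0,0), (2,2,0,2), (2,2,2,2)}
PSO: 12 outcomes — {(0,0,0,0), (0,0,0,2), (0,0,2,2), (0,2,0,0), (0,2,0,2), (0,2,2,2), (2,0,0,0), (2,0,0,2), (2,0,2,2), (2,2,0,0), (2,2,0,2), (2,2,2,2)}
target (0,0,0,2) ∈ {TSO,PSO}

SC:no TSO:yes PSO:yes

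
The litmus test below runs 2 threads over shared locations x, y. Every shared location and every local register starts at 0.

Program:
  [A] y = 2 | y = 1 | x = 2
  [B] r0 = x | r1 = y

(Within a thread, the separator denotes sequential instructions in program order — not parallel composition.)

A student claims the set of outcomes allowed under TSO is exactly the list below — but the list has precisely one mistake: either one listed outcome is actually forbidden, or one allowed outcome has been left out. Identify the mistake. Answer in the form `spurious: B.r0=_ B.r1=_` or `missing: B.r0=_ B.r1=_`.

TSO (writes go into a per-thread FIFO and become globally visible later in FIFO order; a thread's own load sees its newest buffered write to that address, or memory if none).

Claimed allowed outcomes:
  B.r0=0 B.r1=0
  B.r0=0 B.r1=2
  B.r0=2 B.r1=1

outcome vector order: (B.r0,B.r1)
TSO (4): (0,0) (0,1) (0,2) (2,1)
TSO∖claimed = {(0,1)}

missing: B.r0=0 B.r1=1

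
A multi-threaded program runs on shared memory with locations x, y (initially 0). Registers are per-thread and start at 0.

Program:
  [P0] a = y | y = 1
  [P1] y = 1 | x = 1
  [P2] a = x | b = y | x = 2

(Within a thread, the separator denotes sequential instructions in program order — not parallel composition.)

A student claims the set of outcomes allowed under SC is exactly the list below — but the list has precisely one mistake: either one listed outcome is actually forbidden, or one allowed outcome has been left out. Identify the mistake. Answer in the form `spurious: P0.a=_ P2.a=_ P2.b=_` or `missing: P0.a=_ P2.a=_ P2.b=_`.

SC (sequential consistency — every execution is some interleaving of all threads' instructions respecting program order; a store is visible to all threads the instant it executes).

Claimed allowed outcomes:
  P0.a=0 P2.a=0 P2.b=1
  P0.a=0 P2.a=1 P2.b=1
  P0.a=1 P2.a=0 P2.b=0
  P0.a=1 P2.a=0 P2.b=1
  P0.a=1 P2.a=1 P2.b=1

outcome vector order: (P0.a,P2.a,P2.b)
under SC → 000; 001; 011; 100; 101; 111
SC∖claimed = {000}

missing: P0.a=0 P2.a=0 P2.b=0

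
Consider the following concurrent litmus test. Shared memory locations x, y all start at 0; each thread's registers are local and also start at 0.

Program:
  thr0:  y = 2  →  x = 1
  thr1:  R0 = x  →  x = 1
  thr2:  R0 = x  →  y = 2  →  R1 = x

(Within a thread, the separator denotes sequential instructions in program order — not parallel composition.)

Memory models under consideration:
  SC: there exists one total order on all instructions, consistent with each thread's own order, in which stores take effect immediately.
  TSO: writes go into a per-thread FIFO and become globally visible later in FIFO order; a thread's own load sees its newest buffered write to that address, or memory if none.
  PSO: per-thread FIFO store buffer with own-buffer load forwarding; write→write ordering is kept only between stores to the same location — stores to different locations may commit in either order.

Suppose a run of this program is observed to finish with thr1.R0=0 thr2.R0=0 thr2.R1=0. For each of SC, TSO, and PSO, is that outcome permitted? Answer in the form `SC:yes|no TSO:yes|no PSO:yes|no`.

outcome vector order: (thr1.R0,thr2.R0,thr2.R1)
[SC] allowed = {0/0/0, 0/0/1, 0/1/1, 1/0/0, 1/0/1, 1/1/1}
[TSO] allowed = {0/0/0, 0/0/1, 0/1/1, 1/0/0, 1/0/1, 1/1/1}
[PSO] allowed = {0/0/0, 0/0/1, 0/1/1, 1/0/0, 1/0/1, 1/1/1}
target 0/0/0 ∈ {SC,TSO,PSO}

SC:yes TSO:yes PSO:yes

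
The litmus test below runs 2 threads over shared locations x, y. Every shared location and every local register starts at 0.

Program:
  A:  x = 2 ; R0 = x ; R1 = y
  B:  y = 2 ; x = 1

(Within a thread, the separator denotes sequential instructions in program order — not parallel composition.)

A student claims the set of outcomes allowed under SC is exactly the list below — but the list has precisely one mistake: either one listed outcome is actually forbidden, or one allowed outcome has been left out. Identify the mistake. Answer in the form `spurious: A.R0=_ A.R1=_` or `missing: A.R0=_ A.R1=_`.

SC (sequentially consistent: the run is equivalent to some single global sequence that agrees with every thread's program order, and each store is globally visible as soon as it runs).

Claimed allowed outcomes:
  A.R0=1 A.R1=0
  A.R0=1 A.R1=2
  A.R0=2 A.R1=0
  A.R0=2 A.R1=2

outcome vector order: (A.R0,A.R1)
SC: 3 outcomes — {(1,2) (2,0) (2,2)}
claimed∖SC = {(1,0)}

spurious: A.R0=1 A.R1=0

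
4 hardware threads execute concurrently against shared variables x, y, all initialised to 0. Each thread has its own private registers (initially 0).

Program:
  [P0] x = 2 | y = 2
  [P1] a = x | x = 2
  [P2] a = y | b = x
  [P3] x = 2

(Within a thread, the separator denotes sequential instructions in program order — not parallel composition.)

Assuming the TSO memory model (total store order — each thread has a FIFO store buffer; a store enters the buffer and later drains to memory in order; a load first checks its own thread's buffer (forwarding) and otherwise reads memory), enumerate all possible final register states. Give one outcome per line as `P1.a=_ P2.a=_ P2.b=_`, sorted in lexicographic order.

P1.a=0 P2.a=0 P2.b=0
P1.a=0 P2.a=0 P2.b=2
P1.a=0 P2.a=2 P2.b=2
P1.a=2 P2.a=0 P2.b=0
P1.a=2 P2.a=0 P2.b=2
P1.a=2 P2.a=2 P2.b=2

outcome vector order: (P1.a,P2.a,P2.b)
|TSO outcomes| = 6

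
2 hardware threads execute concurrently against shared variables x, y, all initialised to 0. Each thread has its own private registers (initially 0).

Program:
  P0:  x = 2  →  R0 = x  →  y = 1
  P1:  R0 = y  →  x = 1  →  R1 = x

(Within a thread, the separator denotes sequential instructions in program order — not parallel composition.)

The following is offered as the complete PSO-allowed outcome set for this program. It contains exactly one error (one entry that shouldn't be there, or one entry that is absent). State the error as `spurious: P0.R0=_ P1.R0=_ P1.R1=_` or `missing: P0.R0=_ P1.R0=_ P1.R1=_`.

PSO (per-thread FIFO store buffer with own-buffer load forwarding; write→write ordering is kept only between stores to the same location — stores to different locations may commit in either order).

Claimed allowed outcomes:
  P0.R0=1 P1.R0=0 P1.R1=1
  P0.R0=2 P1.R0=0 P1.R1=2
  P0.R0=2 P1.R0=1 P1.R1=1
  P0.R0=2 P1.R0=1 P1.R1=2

missing: P0.R0=2 P1.R0=0 P1.R1=1

outcome vector order: (P0.R0,P1.R0,P1.R1)
[PSO] allowed = {1/0/1, 2/0/1, 2/0/2, 2/1/1, 2/1/2}
PSO∖claimed = {2/0/1}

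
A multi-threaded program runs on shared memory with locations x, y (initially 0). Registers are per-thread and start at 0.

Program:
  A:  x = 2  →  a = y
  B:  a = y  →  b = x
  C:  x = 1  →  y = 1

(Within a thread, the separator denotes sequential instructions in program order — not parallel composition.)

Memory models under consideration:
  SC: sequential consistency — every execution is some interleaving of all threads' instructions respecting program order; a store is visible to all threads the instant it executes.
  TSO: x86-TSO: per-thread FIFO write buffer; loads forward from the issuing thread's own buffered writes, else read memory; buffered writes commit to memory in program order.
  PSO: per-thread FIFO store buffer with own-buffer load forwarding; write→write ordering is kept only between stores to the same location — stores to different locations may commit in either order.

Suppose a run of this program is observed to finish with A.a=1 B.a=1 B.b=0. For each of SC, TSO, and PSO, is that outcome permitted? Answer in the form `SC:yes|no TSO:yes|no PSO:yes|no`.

SC:no TSO:no PSO:yes

outcome vector order: (A.a,B.a,B.b)
under SC → <0 0 0> <0 0 1> <0 0 2> <0 1 1> <0 1 2> <1 0 0> <1 0 1> <1 0 2> <1 1 1> <1 1 2>
under TSO → <0 0 0> <0 0 1> <0 0 2> <0 1 1> <0 1 2> <1 0 0> <1 0 1> <1 0 2> <1 1 1> <1 1 2>
under PSO → <0 0 0> <0 0 1> <0 0 2> <0 1 0> <0 1 1> <0 1 2> <1 0 0> <1 0 1> <1 0 2> <1 1 0> <1 1 1> <1 1 2>
target <1 1 0> ∈ {PSO}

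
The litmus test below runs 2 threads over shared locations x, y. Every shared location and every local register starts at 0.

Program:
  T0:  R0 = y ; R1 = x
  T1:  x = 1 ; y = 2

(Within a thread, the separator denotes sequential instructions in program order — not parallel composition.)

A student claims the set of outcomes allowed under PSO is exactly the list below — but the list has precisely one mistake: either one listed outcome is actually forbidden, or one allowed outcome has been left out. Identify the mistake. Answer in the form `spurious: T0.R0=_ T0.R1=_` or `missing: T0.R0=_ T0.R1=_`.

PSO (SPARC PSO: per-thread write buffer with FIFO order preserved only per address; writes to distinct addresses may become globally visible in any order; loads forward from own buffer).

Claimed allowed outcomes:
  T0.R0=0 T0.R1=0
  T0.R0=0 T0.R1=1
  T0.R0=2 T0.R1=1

missing: T0.R0=2 T0.R1=0

outcome vector order: (T0.R0,T0.R1)
under PSO → 0/0, 0/1, 2/0, 2/1
PSO∖claimed = {2/0}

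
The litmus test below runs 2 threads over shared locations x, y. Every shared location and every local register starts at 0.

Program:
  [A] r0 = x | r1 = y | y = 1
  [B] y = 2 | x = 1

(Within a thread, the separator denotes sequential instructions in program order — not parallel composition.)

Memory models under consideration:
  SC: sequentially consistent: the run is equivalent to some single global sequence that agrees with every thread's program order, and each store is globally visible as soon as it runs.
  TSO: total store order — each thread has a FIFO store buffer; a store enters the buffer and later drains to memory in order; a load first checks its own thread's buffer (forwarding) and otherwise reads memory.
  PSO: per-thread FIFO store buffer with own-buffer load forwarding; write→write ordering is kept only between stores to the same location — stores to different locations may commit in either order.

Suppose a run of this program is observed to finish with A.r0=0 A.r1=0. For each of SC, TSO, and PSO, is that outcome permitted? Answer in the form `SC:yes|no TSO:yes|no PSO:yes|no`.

outcome vector order: (A.r0,A.r1)
[SC] allowed = {(0,0), (0,2), (1,2)}
[TSO] allowed = {(0,0), (0,2), (1,2)}
[PSO] allowed = {(0,0), (0,2), (1,0), (1,2)}
target (0,0) ∈ {SC,TSO,PSO}

SC:yes TSO:yes PSO:yes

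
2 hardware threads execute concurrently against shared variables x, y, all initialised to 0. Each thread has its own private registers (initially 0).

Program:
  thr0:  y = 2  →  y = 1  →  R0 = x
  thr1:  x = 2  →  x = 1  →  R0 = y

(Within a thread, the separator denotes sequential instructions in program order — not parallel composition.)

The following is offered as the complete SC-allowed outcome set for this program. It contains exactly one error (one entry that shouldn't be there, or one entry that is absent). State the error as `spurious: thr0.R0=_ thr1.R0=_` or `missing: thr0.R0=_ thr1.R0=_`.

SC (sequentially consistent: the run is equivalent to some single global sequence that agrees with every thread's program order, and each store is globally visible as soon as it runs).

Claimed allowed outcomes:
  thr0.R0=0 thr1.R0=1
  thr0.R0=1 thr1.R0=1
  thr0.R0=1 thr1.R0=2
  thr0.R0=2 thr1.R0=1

missing: thr0.R0=1 thr1.R0=0

outcome vector order: (thr0.R0,thr1.R0)
SC (5): (0,1) (1,0) (1,1) (1,2) (2,1)
SC∖claimed = {(1,0)}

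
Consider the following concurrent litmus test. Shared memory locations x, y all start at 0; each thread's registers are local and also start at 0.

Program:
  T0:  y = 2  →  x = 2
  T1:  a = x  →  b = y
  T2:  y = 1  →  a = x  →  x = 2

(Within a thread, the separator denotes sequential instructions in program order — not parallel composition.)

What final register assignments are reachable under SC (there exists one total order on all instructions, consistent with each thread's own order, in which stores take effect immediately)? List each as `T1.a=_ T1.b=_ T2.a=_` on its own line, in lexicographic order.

T1.a=0 T1.b=0 T2.a=0
T1.a=0 T1.b=0 T2.a=2
T1.a=0 T1.b=1 T2.a=0
T1.a=0 T1.b=1 T2.a=2
T1.a=0 T1.b=2 T2.a=0
T1.a=0 T1.b=2 T2.a=2
T1.a=2 T1.b=1 T2.a=0
T1.a=2 T1.b=1 T2.a=2
T1.a=2 T1.b=2 T2.a=0
T1.a=2 T1.b=2 T2.a=2

outcome vector order: (T1.a,T1.b,T2.a)
|SC outcomes| = 10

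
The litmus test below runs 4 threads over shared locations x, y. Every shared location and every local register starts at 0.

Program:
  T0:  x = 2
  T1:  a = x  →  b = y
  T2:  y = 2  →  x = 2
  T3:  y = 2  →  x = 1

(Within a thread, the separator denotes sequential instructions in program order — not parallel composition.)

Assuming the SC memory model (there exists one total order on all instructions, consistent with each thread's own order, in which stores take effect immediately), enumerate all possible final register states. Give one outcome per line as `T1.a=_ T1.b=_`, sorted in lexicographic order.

outcome vector order: (T1.a,T1.b)
|SC outcomes| = 5

T1.a=0 T1.b=0
T1.a=0 T1.b=2
T1.a=1 T1.b=2
T1.a=2 T1.b=0
T1.a=2 T1.b=2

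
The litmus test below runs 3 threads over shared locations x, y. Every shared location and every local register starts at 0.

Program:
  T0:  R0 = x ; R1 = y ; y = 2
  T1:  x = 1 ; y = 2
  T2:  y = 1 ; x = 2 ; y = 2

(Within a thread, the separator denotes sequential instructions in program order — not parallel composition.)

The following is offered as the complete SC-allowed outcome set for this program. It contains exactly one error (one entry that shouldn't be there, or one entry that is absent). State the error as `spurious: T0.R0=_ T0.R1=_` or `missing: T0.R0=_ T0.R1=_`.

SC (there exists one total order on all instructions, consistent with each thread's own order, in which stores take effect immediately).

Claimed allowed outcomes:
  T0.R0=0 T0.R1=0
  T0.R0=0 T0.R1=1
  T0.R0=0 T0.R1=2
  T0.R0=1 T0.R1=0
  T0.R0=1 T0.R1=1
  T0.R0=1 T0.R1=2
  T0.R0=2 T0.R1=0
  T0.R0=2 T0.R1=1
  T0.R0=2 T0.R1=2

outcome vector order: (T0.R0,T0.R1)
[SC] allowed = {00, 01, 02, 10, 11, 12, 21, 22}
claimed∖SC = {20}

spurious: T0.R0=2 T0.R1=0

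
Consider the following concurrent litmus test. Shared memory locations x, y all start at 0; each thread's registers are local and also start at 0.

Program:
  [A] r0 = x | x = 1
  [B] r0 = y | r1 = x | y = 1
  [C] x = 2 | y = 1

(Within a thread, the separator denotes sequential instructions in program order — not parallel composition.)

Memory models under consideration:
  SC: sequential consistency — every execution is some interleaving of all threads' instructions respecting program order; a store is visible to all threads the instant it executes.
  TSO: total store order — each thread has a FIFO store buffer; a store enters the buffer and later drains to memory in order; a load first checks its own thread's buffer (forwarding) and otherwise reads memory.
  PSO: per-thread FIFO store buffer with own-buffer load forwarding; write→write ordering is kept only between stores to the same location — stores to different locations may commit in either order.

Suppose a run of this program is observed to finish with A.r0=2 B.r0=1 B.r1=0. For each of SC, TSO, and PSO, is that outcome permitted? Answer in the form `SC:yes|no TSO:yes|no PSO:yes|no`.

SC:no TSO:no PSO:yes

outcome vector order: (A.r0,B.r0,B.r1)
SC (10): <0 0 0>; <0 0 1>; <0 0 2>; <0 1 1>; <0 1 2>; <2 0 0>; <2 0 1>; <2 0 2>; <2 1 1>; <2 1 2>
TSO (10): <0 0 0>; <0 0 1>; <0 0 2>; <0 1 1>; <0 1 2>; <2 0 0>; <2 0 1>; <2 0 2>; <2 1 1>; <2 1 2>
PSO (12): <0 0 0>; <0 0 1>; <0 0 2>; <0 1 0>; <0 1 1>; <0 1 2>; <2 0 0>; <2 0 1>; <2 0 2>; <2 1 0>; <2 1 1>; <2 1 2>
target <2 1 0> ∈ {PSO}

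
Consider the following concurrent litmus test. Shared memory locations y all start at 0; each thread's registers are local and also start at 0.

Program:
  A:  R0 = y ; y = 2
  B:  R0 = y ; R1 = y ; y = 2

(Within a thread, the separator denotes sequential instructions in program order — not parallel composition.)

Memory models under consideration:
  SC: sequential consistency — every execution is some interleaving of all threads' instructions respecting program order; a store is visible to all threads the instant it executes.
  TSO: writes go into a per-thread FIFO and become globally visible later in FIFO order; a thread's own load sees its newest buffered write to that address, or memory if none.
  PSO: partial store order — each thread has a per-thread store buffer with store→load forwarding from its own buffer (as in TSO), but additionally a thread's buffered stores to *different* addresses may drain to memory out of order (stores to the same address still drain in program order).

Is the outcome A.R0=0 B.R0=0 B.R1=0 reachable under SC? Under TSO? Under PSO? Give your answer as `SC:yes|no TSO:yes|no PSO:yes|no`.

outcome vector order: (A.R0,B.R0,B.R1)
under SC → <0 0 0>; <0 0 2>; <0 2 2>; <2 0 0>
under TSO → <0 0 0>; <0 0 2>; <0 2 2>; <2 0 0>
under PSO → <0 0 0>; <0 0 2>; <0 2 2>; <2 0 0>
target <0 0 0> ∈ {SC,TSO,PSO}

SC:yes TSO:yes PSO:yes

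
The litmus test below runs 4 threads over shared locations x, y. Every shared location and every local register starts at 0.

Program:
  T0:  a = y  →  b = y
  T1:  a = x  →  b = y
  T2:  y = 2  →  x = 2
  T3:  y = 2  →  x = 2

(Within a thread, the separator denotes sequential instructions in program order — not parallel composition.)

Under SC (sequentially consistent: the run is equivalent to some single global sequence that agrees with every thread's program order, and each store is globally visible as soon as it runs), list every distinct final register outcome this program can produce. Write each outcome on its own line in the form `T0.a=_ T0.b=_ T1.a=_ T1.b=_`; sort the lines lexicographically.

outcome vector order: (T0.a,T0.b,T1.a,T1.b)
|SC outcomes| = 9

T0.a=0 T0.b=0 T1.a=0 T1.b=0
T0.a=0 T0.b=0 T1.a=0 T1.b=2
T0.a=0 T0.b=0 T1.a=2 T1.b=2
T0.a=0 T0.b=2 T1.a=0 T1.b=0
T0.a=0 T0.b=2 T1.a=0 T1.b=2
T0.a=0 T0.b=2 T1.a=2 T1.b=2
T0.a=2 T0.b=2 T1.a=0 T1.b=0
T0.a=2 T0.b=2 T1.a=0 T1.b=2
T0.a=2 T0.b=2 T1.a=2 T1.b=2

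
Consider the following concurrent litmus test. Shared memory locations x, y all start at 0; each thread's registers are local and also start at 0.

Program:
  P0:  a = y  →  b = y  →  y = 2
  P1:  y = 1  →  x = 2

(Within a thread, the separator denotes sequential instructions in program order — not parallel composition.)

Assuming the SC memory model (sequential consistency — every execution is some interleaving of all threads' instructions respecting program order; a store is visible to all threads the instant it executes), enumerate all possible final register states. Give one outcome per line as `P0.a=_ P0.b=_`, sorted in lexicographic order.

P0.a=0 P0.b=0
P0.a=0 P0.b=1
P0.a=1 P0.b=1

outcome vector order: (P0.a,P0.b)
|SC outcomes| = 3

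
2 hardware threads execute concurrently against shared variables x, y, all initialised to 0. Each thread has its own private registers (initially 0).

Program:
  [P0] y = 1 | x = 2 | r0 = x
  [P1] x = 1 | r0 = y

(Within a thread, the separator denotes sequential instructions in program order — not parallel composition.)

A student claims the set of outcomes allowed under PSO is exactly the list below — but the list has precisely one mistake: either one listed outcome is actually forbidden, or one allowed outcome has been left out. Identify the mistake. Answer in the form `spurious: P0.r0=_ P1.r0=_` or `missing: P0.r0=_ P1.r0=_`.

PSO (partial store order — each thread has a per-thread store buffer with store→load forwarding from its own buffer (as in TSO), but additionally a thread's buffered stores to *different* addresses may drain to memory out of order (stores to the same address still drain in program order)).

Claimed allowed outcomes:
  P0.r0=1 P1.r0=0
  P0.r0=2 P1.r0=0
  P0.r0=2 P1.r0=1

missing: P0.r0=1 P1.r0=1

outcome vector order: (P0.r0,P1.r0)
under PSO → 1/0 1/1 2/0 2/1
PSO∖claimed = {1/1}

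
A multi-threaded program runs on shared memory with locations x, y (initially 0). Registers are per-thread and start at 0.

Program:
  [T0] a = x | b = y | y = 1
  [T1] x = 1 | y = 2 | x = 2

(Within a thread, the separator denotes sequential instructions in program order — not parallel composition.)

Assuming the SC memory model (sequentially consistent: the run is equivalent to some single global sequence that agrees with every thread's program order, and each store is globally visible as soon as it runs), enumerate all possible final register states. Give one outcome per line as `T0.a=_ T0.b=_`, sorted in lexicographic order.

T0.a=0 T0.b=0
T0.a=0 T0.b=2
T0.a=1 T0.b=0
T0.a=1 T0.b=2
T0.a=2 T0.b=2

outcome vector order: (T0.a,T0.b)
|SC outcomes| = 5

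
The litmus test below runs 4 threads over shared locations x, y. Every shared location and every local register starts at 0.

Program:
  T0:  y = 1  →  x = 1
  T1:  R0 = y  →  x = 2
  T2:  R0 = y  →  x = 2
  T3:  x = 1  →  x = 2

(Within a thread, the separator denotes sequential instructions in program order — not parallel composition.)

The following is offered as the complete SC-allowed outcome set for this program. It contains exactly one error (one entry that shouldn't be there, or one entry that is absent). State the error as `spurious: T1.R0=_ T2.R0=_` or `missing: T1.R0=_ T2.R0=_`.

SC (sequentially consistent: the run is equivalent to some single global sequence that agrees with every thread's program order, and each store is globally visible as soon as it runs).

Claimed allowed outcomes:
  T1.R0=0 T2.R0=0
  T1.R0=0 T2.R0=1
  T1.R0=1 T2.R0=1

outcome vector order: (T1.R0,T2.R0)
[SC] allowed = {0/0, 0/1, 1/0, 1/1}
SC∖claimed = {1/0}

missing: T1.R0=1 T2.R0=0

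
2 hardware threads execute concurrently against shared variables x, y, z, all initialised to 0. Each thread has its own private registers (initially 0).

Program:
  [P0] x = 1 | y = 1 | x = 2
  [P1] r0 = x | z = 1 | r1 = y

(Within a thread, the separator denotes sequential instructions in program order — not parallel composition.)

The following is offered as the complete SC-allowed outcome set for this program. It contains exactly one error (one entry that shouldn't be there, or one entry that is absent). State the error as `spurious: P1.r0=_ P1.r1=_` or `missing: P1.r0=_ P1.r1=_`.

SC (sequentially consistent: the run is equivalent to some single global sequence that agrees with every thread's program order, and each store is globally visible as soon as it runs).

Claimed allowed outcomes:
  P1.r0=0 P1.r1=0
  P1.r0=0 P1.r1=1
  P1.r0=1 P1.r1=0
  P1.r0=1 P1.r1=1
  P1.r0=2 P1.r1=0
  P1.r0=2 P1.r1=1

spurious: P1.r0=2 P1.r1=0

outcome vector order: (P1.r0,P1.r1)
SC (5): 0/0, 0/1, 1/0, 1/1, 2/1
claimed∖SC = {2/0}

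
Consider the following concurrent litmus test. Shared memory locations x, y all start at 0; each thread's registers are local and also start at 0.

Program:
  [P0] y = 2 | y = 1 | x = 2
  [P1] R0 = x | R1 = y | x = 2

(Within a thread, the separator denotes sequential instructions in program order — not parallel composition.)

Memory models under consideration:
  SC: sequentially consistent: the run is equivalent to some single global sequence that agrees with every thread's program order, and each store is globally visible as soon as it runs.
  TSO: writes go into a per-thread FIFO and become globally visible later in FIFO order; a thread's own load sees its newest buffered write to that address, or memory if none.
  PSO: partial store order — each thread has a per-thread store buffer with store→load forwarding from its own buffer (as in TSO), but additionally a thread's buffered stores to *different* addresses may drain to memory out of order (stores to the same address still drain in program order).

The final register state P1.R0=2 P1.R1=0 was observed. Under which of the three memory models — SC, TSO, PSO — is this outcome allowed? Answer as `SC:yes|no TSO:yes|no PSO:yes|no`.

SC:no TSO:no PSO:yes

outcome vector order: (P1.R0,P1.R1)
[SC] allowed = {0/0, 0/1, 0/2, 2/1}
[TSO] allowed = {0/0, 0/1, 0/2, 2/1}
[PSO] allowed = {0/0, 0/1, 0/2, 2/0, 2/1, 2/2}
target 2/0 ∈ {PSO}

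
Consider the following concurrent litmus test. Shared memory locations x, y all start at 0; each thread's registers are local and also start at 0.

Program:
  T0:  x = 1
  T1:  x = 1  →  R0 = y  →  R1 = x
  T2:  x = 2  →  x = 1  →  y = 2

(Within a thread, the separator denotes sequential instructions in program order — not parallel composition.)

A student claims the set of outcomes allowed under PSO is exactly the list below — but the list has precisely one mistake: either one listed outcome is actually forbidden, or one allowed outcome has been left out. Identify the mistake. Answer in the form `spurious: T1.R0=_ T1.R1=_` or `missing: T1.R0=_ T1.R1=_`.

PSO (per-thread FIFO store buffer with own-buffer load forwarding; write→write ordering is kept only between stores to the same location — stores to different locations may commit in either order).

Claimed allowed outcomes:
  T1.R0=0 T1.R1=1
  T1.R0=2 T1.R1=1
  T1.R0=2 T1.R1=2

missing: T1.R0=0 T1.R1=2

outcome vector order: (T1.R0,T1.R1)
PSO (4): 0/1 0/2 2/1 2/2
PSO∖claimed = {0/2}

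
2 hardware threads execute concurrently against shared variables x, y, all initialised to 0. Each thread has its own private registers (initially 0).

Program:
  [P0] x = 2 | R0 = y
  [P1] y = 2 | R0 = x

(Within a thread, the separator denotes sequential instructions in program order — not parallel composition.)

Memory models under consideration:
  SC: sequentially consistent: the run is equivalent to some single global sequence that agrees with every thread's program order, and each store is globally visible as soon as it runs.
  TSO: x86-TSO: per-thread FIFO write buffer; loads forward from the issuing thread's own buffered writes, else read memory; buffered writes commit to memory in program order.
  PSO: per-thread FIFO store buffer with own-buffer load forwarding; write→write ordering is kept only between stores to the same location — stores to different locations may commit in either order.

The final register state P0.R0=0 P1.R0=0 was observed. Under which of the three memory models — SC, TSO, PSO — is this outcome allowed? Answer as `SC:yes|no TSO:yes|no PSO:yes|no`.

SC:no TSO:yes PSO:yes

outcome vector order: (P0.R0,P1.R0)
SC: 3 outcomes — {<0 2> <2 0> <2 2>}
TSO: 4 outcomes — {<0 0> <0 2> <2 0> <2 2>}
PSO: 4 outcomes — {<0 0> <0 2> <2 0> <2 2>}
target <0 0> ∈ {TSO,PSO}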